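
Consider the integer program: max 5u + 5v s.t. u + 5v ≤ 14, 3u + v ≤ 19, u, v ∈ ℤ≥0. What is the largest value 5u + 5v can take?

(u,v)=(6,1) is feasible, giving 35.
(u,v)=(5,1) is feasible, giving 30.
(u,v)=(4,2) is feasible, giving 30.
(u,v)=(6,0) is feasible, giving 30.
Maximum is 35 at (u,v)=(6,1).

35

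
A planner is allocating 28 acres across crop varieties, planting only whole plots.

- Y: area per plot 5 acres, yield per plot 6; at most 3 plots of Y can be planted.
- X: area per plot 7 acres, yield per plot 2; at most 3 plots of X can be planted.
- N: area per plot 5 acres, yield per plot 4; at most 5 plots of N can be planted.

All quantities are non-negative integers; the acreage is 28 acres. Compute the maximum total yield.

26

3×Y and 2×N: area 25 ≤ 28, yield 3·6 + 2·4 = 26.
2×Y and 3×N: area 25 ≤ 28, yield 2·6 + 3·4 = 24.
Best is 26.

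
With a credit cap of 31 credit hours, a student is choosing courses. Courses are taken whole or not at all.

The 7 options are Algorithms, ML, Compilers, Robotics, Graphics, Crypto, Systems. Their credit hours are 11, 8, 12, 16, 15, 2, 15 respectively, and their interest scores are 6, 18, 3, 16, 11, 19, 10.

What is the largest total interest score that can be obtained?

53

Take ML, Robotics, and Crypto: credit hours 8 + 16 + 2 = 26 ≤ 31, interest score 18 + 16 + 19 = 53.
No other feasible combination does better.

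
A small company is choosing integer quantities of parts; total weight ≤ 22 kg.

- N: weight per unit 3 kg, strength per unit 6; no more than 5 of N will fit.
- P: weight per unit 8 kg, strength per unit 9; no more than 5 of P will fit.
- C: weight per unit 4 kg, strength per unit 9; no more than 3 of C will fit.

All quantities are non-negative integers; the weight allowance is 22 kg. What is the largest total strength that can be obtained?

45

3×N and 3×C: weight 21 ≤ 22, strength 3·6 + 3·9 = 45.
4×N and 2×C: weight 20 ≤ 22, strength 4·6 + 2·9 = 42.
Best is 45.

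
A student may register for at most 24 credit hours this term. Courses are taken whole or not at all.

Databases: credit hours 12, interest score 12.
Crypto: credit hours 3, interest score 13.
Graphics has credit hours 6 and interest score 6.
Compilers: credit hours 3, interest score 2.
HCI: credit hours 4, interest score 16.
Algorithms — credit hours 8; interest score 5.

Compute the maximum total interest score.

This is a 0-1 knapsack instance.
Databases + Crypto + Compilers + HCI: credit hours 12 + 3 + 3 + 4 = 22 ≤ 24, interest score 12 + 13 + 2 + 16 = 43.
Crypto + Graphics + Compilers + HCI + Algorithms: credit hours 3 + 6 + 3 + 4 + 8 = 24 ≤ 24, interest score 13 + 6 + 2 + 16 + 5 = 42.
Best is Databases, Crypto, Compilers, and HCI with total interest score 43.

43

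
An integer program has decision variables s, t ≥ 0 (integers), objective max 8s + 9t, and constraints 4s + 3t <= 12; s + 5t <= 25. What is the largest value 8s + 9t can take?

(s,t)=(0,4): 4·0+3·4=12≤12, 1·0+5·4=20≤25, objective 36.
(s,t)=(0,3): 4·0+3·3=9≤12, 1·0+5·3=15≤25, objective 27.
No feasible integer point exceeds 36.

36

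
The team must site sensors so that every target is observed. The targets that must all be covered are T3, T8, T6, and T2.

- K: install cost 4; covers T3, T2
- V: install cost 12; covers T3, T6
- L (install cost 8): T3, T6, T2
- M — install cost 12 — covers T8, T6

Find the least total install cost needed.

Choose K and M: together they cover T3, T8, T6, T2 — every target.
Total install cost: 4 + 12 = 16.
No cover costs less than 16.

16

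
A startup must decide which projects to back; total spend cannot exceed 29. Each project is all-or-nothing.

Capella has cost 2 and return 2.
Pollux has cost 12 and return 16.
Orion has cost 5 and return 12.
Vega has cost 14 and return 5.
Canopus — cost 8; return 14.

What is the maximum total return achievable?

44

Allowing fractional choices, the relaxed optimum would be about 44.7, but projects are indivisible.
Pollux + Orion + Canopus: cost 12 + 5 + 8 = 25 ≤ 29, return 16 + 12 + 14 = 42.
Capella + Pollux + Orion + Canopus: cost 2 + 12 + 5 + 8 = 27 ≤ 29, return 2 + 16 + 12 + 14 = 44.
Best is Capella, Pollux, Orion, and Canopus with total return 44.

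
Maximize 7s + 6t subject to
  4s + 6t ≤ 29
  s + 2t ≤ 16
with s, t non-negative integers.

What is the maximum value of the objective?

49

(s,t)=(7,0): 4·7+6·0=28≤29, 1·7+2·0=7≤16, objective 49.
(s,t)=(6,0): 4·6+6·0=24≤29, 1·6+2·0=6≤16, objective 42.
No feasible integer point exceeds 49.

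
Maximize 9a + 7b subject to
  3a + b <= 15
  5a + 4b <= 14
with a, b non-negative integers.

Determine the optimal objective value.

25

The continuous relaxation peaks at (2.8, 0) with value 25.20; rounding to a feasible lattice point costs some objective.
(a,b)=(2,1) is feasible, giving 25.
(a,b)=(1,2) is feasible, giving 23.
(a,b)=(2,0) is feasible, giving 18.
No feasible integer point exceeds 25.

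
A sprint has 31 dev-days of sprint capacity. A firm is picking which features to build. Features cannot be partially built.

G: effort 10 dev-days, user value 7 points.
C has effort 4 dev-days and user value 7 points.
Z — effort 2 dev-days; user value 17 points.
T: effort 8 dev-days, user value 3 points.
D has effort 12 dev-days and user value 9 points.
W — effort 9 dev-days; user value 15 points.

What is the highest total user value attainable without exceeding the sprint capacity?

48

C + Z + D + W: effort 4 + 2 + 12 + 9 = 27 ≤ 31, user value 7 + 17 + 9 + 15 = 48.
G + C + Z + W: effort 10 + 4 + 2 + 9 = 25 ≤ 31, user value 7 + 7 + 17 + 15 = 46.
Z + T + D + W: effort 2 + 8 + 12 + 9 = 31 ≤ 31, user value 17 + 3 + 9 + 15 = 44.
Best is C, Z, D, and W with total user value 48.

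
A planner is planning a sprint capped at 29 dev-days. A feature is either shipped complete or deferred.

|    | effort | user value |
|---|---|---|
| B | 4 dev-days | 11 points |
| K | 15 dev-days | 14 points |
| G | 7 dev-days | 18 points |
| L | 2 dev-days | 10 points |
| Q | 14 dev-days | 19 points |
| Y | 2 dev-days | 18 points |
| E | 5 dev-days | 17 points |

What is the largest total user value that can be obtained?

76

Take B, G, L, Q, and Y: effort 4 + 7 + 2 + 14 + 2 = 29 ≤ 29, user value 11 + 18 + 10 + 19 + 18 = 76.
No other feasible combination does better.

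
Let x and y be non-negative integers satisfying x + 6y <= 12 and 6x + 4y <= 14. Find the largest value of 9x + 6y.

18

(x,y)=(2,0): 1·2+6·0=2≤12, 6·2+4·0=12≤14, objective 18.
(x,y)=(1,1): 1·1+6·1=7≤12, 6·1+4·1=10≤14, objective 15.
(x,y)=(1,0): 1·1+6·0=1≤12, 6·1+4·0=6≤14, objective 9.
No feasible integer point exceeds 18.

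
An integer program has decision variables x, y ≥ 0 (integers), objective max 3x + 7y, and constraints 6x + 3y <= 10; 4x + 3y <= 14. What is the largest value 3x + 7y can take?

(x,y)=(0,3) is feasible, giving 21.
(x,y)=(0,2) is feasible, giving 14.
Maximum is 21 at (x,y)=(0,3).

21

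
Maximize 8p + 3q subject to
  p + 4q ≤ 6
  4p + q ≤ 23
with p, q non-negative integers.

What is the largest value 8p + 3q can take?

(p,q)=(5,0): 1·5+4·0=5≤6, 4·5+1·0=20≤23, objective 40.
(p,q)=(4,0): 1·4+4·0=4≤6, 4·4+1·0=16≤23, objective 32.
Maximum is 40 at (p,q)=(5,0).

40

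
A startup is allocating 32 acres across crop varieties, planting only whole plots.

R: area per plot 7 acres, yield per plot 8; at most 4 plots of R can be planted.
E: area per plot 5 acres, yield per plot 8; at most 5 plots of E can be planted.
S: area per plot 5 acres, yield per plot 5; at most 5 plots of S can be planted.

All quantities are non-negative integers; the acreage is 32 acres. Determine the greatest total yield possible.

48

This is a bounded integer knapsack.
E has the best ratio (8/5); taking only E gives at most 5×8 = 40 (stopped by the supply cap of 5).
Mixing does better — 1×R and 5×E: area 32 ≤ 32, yield 1·8 + 5·8 = 48.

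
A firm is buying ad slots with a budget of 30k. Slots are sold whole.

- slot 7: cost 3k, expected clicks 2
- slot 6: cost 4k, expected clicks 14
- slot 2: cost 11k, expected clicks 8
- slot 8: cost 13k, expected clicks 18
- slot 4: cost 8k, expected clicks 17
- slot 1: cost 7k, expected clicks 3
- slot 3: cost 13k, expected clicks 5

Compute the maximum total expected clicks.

Take slot 7, slot 6, slot 8, and slot 4: cost 3 + 4 + 13 + 8 = 28 ≤ 30, expected clicks 2 + 14 + 18 + 17 = 51.
No other feasible combination does better.

51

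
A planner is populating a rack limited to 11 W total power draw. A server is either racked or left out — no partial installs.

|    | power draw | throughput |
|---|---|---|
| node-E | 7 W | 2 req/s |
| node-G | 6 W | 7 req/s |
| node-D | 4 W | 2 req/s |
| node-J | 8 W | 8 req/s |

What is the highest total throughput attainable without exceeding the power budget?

This is a 0-1 knapsack instance.
node-G + node-D: power draw 6 + 4 = 10 ≤ 11, throughput 7 + 2 = 9.
node-J: power draw 8 ≤ 11, throughput 8.
Best is node-G and node-D with total throughput 9.

9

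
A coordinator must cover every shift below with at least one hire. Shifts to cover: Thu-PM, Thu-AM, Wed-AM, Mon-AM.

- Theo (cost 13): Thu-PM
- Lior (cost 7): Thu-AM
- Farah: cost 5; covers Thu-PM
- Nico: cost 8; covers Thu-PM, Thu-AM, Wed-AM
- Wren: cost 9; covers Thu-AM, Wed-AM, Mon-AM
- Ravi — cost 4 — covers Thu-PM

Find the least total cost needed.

13

The greedy cost-per-new-shift heuristic would pick Nico and Wren for 17, but a cheaper cover exists.
Choose Wren and Ravi: together they cover Thu-PM, Thu-AM, Wed-AM, Mon-AM — every shift.
Total cost: 9 + 4 = 13.
No cover costs less than 13.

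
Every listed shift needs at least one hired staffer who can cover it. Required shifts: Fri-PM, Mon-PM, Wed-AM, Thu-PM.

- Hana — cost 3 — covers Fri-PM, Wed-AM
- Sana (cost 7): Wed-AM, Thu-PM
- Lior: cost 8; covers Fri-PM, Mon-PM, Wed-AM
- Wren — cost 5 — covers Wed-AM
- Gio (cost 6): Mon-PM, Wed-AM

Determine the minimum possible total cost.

15

The greedy cost-per-new-shift heuristic would pick Hana, Gio, and Sana for 16, but a cheaper cover exists.
Choose Sana and Lior: together they cover Fri-PM, Mon-PM, Wed-AM, Thu-PM — every shift.
Total cost: 7 + 8 = 15.
No cover costs less than 15.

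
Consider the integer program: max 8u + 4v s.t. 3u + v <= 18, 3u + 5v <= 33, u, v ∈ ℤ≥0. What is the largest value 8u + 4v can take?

52

The continuous relaxation peaks at (4.75, 3.75) with value 53.00; rounding to a feasible lattice point costs some objective.
(u,v)=(5,3): 3·5+1·3=18≤18, 3·5+5·3=30≤33, objective 52.
(u,v)=(4,4): 3·4+1·4=16≤18, 3·4+5·4=32≤33, objective 48.
(u,v)=(5,2): 3·5+1·2=17≤18, 3·5+5·2=25≤33, objective 48.
No feasible integer point exceeds 52.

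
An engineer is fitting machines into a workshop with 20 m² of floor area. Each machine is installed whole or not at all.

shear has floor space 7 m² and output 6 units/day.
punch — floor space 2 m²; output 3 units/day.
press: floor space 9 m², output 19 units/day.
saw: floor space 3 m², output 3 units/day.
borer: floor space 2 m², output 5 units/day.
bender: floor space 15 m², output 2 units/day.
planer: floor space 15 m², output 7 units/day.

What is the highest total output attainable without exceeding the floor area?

Allowing fractional choices, the relaxed optimum would be about 33.4, but machines are indivisible.
shear + press + borer: floor space 7 + 9 + 2 = 18 ≤ 20, output 6 + 19 + 5 = 30.
shear + punch + press + borer: floor space 7 + 2 + 9 + 2 = 20 ≤ 20, output 6 + 3 + 19 + 5 = 33.
punch + press + saw + borer: floor space 2 + 9 + 3 + 2 = 16 ≤ 20, output 3 + 19 + 3 + 5 = 30.
Best is shear, punch, press, and borer with total output 33.

33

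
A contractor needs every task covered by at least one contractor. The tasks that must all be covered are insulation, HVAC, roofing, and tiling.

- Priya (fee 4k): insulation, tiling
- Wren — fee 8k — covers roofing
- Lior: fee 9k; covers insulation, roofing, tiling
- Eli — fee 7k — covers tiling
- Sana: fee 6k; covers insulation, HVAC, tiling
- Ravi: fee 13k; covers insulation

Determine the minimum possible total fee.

14

The greedy cost-per-new-task heuristic would pick Priya, Sana, and Wren for 18, but a cheaper cover exists.
Choose Wren and Sana: together they cover insulation, HVAC, roofing, tiling — every task.
Total fee: 8 + 6 = 14.
No cover costs less than 14.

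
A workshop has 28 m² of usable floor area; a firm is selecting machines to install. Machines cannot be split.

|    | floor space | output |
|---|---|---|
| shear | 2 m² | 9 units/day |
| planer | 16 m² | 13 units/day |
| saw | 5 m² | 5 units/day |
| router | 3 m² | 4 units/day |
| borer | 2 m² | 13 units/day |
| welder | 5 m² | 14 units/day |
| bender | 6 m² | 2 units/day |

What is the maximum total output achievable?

53

Take shear, planer, router, borer, and welder: floor space 2 + 16 + 3 + 2 + 5 = 28 ≤ 28, output 9 + 13 + 4 + 13 + 14 = 53.
No other feasible combination does better.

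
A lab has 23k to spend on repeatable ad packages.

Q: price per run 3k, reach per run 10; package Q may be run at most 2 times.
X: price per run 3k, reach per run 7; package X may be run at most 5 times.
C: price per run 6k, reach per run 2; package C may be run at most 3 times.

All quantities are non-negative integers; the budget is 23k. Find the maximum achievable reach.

2×Q and 5×X: price 21 ≤ 23, reach 2·10 + 5·7 = 55.
2×Q and 4×X: price 18 ≤ 23, reach 2·10 + 4·7 = 48.
Best is 55.

55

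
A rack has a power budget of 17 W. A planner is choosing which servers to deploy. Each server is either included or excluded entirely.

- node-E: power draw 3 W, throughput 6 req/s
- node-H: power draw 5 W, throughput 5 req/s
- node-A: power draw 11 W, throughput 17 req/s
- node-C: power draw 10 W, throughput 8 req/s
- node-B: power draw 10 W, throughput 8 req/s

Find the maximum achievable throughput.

Allowing fractional choices, the relaxed optimum would be about 26.0, but servers are indivisible.
node-E + node-A: power draw 3 + 11 = 14 ≤ 17, throughput 6 + 17 = 23.
node-H + node-A: power draw 5 + 11 = 16 ≤ 17, throughput 5 + 17 = 22.
Best is node-E and node-A with total throughput 23.

23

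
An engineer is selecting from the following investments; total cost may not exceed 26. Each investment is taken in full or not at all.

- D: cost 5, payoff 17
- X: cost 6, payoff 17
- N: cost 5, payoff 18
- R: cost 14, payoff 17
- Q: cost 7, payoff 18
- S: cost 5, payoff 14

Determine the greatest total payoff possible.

70

Allowing fractional choices, the relaxed optimum would be about 78.9, but investments are indivisible.
X + N + Q + S: cost 6 + 5 + 7 + 5 = 23 ≤ 26, payoff 17 + 18 + 18 + 14 = 67.
D + N + Q + S: cost 5 + 5 + 7 + 5 = 22 ≤ 26, payoff 17 + 18 + 18 + 14 = 67.
D + X + N + Q: cost 5 + 6 + 5 + 7 = 23 ≤ 26, payoff 17 + 17 + 18 + 18 = 70.
Best is D, X, N, and Q with total payoff 70.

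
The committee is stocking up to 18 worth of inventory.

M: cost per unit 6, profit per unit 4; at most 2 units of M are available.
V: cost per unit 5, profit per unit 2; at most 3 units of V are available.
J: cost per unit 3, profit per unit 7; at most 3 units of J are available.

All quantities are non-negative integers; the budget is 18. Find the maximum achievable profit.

This is a bounded integer knapsack.
1×V and 3×J: cost 14 ≤ 18, profit 1·2 + 3·7 = 23.
1×M and 3×J: cost 15 ≤ 18, profit 1·4 + 3·7 = 25.
Best is 25.

25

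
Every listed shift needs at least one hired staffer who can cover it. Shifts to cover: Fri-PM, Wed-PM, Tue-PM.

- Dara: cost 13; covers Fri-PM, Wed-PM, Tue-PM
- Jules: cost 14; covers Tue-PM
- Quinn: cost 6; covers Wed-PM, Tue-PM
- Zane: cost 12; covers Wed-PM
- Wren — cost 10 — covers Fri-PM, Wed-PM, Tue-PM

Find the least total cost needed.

The greedy cost-per-new-shift heuristic would pick Quinn and Wren for 16, but a cheaper cover exists.
Wren alone covers Fri-PM, Wed-PM, Tue-PM — every shift.
Total cost: 10.
No cover costs less than 10.

10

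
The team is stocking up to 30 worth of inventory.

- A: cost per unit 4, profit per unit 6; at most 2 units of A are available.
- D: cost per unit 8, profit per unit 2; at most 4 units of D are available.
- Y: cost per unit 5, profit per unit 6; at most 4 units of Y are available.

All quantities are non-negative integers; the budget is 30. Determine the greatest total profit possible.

2×A and 4×Y: cost 28 ≤ 30, profit 2·6 + 4·6 = 36.
1×A and 4×Y: cost 24 ≤ 30, profit 1·6 + 4·6 = 30.
Best is 36.

36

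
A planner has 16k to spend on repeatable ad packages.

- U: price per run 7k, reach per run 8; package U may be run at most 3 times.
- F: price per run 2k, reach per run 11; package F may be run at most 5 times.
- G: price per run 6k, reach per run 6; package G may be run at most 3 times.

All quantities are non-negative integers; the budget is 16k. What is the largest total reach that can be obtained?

61

F has the best ratio (11/2); taking only F gives at most 5×11 = 55 (stopped by the supply cap of 5).
Mixing does better — 5×F and 1×G: price 16 ≤ 16, reach 5·11 + 1·6 = 61.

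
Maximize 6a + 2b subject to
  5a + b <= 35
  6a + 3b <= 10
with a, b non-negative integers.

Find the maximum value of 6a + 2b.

8

Relaxing integrality, the LP optimum is 10.00 at (a,b) = (1.67, 0), which is not an integer point.
(a,b)=(1,1): 5·1+1·1=6≤35, 6·1+3·1=9≤10, objective 8.
(a,b)=(1,0): 5·1+1·0=5≤35, 6·1+3·0=6≤10, objective 6.
Maximum is 8 at (a,b)=(1,1).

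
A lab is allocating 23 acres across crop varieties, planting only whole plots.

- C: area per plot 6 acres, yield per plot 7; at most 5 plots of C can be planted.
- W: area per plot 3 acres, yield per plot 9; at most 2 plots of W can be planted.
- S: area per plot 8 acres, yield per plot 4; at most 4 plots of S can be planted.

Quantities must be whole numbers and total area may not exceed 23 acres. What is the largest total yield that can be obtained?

32

W has the best ratio (9/3); taking only W gives at most 2×9 = 18 (stopped by the supply cap of 2).
Mixing does better — 2×C and 2×W: area 18 ≤ 23, yield 2·7 + 2·9 = 32.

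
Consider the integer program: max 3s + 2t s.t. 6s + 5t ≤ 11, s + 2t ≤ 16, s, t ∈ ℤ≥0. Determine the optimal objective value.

The continuous relaxation peaks at (1.83, 0) with value 5.50; rounding to a feasible lattice point costs some objective.
(s,t)=(1,1): 6·1+5·1=11≤11, 1·1+2·1=3≤16, objective 5.
(s,t)=(0,2): 6·0+5·2=10≤11, 1·0+2·2=4≤16, objective 4.
(s,t)=(1,0): 6·1+5·0=6≤11, 1·1+2·0=1≤16, objective 3.
(s,t)=(0,1): 6·0+5·1=5≤11, 1·0+2·1=2≤16, objective 2.
No feasible integer point exceeds 5.

5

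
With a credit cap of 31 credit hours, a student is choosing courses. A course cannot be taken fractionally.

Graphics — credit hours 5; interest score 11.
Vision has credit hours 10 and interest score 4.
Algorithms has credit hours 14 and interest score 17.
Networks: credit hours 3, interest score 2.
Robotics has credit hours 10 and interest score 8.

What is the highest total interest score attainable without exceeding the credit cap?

Allowing fractional choices, the relaxed optimum would be about 37.3, but courses are indivisible.
Graphics + Vision + Algorithms: credit hours 5 + 10 + 14 = 29 ≤ 31, interest score 11 + 4 + 17 = 32.
Graphics + Algorithms + Robotics: credit hours 5 + 14 + 10 = 29 ≤ 31, interest score 11 + 17 + 8 = 36.
Best is Graphics, Algorithms, and Robotics with total interest score 36.

36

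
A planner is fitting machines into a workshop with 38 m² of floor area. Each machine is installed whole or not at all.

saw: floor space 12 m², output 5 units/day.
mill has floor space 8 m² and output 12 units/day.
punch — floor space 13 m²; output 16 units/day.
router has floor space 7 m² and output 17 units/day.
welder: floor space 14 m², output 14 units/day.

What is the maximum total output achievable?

47

Take punch, router, and welder: floor space 13 + 7 + 14 = 34 ≤ 38, output 16 + 17 + 14 = 47.
No other feasible combination does better.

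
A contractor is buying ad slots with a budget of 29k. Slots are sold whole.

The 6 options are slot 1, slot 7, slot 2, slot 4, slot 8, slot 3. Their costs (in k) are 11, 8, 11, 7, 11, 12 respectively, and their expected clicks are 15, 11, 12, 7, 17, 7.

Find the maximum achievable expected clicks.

Take slot 1, slot 4, and slot 8: cost 11 + 7 + 11 = 29 ≤ 29, expected clicks 15 + 7 + 17 = 39.
No other feasible combination does better.

39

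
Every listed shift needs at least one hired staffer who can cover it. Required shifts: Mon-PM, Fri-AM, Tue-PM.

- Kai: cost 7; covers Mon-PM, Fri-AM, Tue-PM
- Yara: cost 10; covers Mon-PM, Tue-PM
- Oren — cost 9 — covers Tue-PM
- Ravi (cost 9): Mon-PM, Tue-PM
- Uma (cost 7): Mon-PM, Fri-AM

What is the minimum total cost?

Kai alone covers Mon-PM, Fri-AM, Tue-PM — every shift.
Total cost: 7.

7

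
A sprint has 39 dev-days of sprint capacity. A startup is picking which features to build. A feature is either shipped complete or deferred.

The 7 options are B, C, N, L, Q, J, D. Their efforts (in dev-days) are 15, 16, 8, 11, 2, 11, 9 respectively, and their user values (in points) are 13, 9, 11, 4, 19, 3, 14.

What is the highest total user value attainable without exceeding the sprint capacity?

Take B, N, Q, and D: effort 15 + 8 + 2 + 9 = 34 ≤ 39, user value 13 + 11 + 19 + 14 = 57.
No other feasible combination does better.

57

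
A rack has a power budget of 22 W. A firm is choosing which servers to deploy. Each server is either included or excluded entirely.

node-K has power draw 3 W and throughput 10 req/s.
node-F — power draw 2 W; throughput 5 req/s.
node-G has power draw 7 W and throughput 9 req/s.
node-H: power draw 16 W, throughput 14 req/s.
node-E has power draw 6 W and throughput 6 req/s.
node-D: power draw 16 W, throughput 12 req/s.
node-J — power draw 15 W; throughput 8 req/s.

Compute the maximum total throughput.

30

This is an integer program with binary decision variables.
Allowing fractional choices, the relaxed optimum would be about 33.5, but servers are indivisible.
node-K + node-F + node-H: power draw 3 + 2 + 16 = 21 ≤ 22, throughput 10 + 5 + 14 = 29.
node-K + node-F + node-D: power draw 3 + 2 + 16 = 21 ≤ 22, throughput 10 + 5 + 12 = 27.
node-K + node-F + node-G + node-E: power draw 3 + 2 + 7 + 6 = 18 ≤ 22, throughput 10 + 5 + 9 + 6 = 30.
Best is node-K, node-F, node-G, and node-E with total throughput 30.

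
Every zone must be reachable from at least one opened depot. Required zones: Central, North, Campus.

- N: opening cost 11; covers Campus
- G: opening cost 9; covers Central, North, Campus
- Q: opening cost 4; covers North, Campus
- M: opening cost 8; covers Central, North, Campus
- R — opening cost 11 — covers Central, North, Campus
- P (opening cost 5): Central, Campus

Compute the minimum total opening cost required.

8

The greedy cost-per-new-zone heuristic would pick Q and P for 9, but a cheaper cover exists.
M alone covers Central, North, Campus — every zone.
Total opening cost: 8.
No cover costs less than 8.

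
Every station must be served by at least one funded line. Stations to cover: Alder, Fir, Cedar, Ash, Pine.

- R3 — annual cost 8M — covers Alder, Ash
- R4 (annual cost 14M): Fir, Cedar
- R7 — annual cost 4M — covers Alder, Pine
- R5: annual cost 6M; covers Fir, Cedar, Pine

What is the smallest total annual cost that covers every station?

Choose R3 and R5: together they cover Alder, Fir, Cedar, Ash, Pine — every station.
Total annual cost: 8 + 6 = 14.

14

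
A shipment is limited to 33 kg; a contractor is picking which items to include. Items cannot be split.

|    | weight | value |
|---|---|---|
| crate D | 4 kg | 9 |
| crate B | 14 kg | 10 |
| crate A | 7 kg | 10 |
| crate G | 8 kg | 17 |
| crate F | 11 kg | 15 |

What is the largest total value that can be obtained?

51

This is a 0-1 knapsack instance.
Allowing fractional choices, the relaxed optimum would be about 53.1, but items are indivisible.
crate D + crate B + crate A + crate G: weight 4 + 14 + 7 + 8 = 33 ≤ 33, value 9 + 10 + 10 + 17 = 46.
crate A + crate G + crate F: weight 7 + 8 + 11 = 26 ≤ 33, value 10 + 17 + 15 = 42.
crate D + crate A + crate G + crate F: weight 4 + 7 + 8 + 11 = 30 ≤ 33, value 9 + 10 + 17 + 15 = 51.
Best is crate D, crate A, crate G, and crate F with total value 51.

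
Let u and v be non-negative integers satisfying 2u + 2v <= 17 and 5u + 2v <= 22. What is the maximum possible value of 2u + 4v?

(u,v)=(0,8) is feasible, giving 32.
(u,v)=(1,7) is feasible, giving 30.
(u,v)=(0,7) is feasible, giving 28.
Maximum is 32 at (u,v)=(0,8).

32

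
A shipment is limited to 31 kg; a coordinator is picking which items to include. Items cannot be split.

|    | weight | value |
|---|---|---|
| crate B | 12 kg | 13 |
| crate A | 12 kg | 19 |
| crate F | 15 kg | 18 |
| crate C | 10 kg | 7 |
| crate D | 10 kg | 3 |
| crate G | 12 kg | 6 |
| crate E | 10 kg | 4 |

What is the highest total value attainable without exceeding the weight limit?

37

Allowing fractional choices, the relaxed optimum would be about 41.3, but items are indivisible.
crate A + crate F: weight 12 + 15 = 27 ≤ 31, value 19 + 18 = 37.
crate B + crate A: weight 12 + 12 = 24 ≤ 31, value 13 + 19 = 32.
crate B + crate F: weight 12 + 15 = 27 ≤ 31, value 13 + 18 = 31.
Best is crate A and crate F with total value 37.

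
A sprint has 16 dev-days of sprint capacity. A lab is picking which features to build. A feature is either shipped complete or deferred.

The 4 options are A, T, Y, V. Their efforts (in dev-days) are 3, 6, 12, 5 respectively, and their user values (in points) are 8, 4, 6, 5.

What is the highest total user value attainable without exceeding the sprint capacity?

This is an integer program with binary decision variables.
Take A, T, and V: effort 3 + 6 + 5 = 14 ≤ 16, user value 8 + 4 + 5 = 17.
No other feasible combination does better.

17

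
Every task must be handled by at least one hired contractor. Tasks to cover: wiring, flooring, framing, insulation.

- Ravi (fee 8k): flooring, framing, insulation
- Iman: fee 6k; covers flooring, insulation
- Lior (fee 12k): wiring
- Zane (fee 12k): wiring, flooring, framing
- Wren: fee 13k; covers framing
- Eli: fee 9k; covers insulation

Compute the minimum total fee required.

This is an integer covering problem.
Choose Iman and Zane: together they cover wiring, flooring, framing, insulation — every task.
Total fee: 6 + 12 = 18.

18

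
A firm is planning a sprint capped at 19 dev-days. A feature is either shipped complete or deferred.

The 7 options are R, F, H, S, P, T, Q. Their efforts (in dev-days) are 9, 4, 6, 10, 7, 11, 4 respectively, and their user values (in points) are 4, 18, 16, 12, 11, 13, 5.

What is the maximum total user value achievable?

45

Allowing fractional choices, the relaxed optimum would be about 47.5, but features are indivisible.
F + H + P: effort 4 + 6 + 7 = 17 ≤ 19, user value 18 + 16 + 11 = 45.
R + F + H: effort 9 + 4 + 6 = 19 ≤ 19, user value 4 + 18 + 16 = 38.
F + H + Q: effort 4 + 6 + 4 = 14 ≤ 19, user value 18 + 16 + 5 = 39.
Best is F, H, and P with total user value 45.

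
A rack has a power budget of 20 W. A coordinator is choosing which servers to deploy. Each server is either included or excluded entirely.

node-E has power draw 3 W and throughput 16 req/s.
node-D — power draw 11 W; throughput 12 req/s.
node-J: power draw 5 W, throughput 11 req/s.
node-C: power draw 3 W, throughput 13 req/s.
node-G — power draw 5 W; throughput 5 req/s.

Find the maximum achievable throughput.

45

node-E + node-D + node-C: power draw 3 + 11 + 3 = 17 ≤ 20, throughput 16 + 12 + 13 = 41.
node-E + node-J + node-C: power draw 3 + 5 + 3 = 11 ≤ 20, throughput 16 + 11 + 13 = 40.
node-E + node-J + node-C + node-G: power draw 3 + 5 + 3 + 5 = 16 ≤ 20, throughput 16 + 11 + 13 + 5 = 45.
Best is node-E, node-J, node-C, and node-G with total throughput 45.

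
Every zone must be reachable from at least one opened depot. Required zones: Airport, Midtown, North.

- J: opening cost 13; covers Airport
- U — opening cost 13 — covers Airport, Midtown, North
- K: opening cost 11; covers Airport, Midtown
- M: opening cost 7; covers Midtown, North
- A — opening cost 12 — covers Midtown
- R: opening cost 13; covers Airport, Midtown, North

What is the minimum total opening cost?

The greedy cost-per-new-zone heuristic would pick M and K for 18, but a cheaper cover exists.
U alone covers Airport, Midtown, North — every zone.
Total opening cost: 13.
No cover costs less than 13.

13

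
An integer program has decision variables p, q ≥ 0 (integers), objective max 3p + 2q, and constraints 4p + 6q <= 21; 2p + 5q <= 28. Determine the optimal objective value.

15

The continuous relaxation peaks at (5.25, 0) with value 15.75; rounding to a feasible lattice point costs some objective.
(p,q)=(5,0): 4·5+6·0=20≤21, 2·5+5·0=10≤28, objective 15.
(p,q)=(4,0): 4·4+6·0=16≤21, 2·4+5·0=8≤28, objective 12.
The best lattice point is (5,0), giving 15.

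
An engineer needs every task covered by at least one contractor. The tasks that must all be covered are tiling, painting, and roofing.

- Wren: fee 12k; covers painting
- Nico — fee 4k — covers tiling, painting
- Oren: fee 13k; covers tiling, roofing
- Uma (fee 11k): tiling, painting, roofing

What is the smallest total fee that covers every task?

11

This is a weighted set-cover instance.
Uma alone covers tiling, painting, roofing — every task.
Total fee: 11.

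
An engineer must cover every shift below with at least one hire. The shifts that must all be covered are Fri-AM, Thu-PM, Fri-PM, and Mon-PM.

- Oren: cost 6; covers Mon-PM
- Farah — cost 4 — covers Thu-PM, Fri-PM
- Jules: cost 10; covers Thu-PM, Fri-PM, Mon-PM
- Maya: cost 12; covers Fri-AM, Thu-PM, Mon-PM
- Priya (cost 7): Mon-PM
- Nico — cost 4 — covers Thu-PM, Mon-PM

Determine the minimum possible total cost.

16

Choose Farah and Maya: together they cover Fri-AM, Thu-PM, Fri-PM, Mon-PM — every shift.
Total cost: 4 + 12 = 16.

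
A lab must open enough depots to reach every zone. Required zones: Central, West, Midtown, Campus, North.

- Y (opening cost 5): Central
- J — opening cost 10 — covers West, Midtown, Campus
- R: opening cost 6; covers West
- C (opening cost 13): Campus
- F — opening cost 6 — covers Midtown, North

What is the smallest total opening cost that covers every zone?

Choose Y, J, and F: together they cover Central, West, Midtown, Campus, North — every zone.
Total opening cost: 5 + 10 + 6 = 21.
No cover costs less than 21.

21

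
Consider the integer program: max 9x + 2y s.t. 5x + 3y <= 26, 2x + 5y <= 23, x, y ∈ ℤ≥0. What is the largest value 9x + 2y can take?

(x,y)=(5,0) is feasible, giving 45.
(x,y)=(4,1) is feasible, giving 38.
The best lattice point is (5,0), giving 45.

45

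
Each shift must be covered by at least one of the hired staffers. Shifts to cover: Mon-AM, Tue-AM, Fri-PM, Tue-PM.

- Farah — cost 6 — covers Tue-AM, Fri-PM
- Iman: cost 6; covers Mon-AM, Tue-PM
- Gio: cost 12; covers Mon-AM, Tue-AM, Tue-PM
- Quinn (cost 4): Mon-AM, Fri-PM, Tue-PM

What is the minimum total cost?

This is a weighted set-cover instance.
Choose Farah and Quinn: together they cover Mon-AM, Tue-AM, Fri-PM, Tue-PM — every shift.
Total cost: 6 + 4 = 10.
No cover costs less than 10.

10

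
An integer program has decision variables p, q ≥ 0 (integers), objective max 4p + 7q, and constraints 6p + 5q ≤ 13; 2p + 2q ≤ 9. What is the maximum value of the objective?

14

The continuous relaxation peaks at (0, 2.6) with value 18.20; rounding to a feasible lattice point costs some objective.
(p,q)=(0,2): 6·0+5·2=10≤13, 2·0+2·2=4≤9, objective 14.
(p,q)=(1,1): 6·1+5·1=11≤13, 2·1+2·1=4≤9, objective 11.
(p,q)=(0,1): 6·0+5·1=5≤13, 2·0+2·1=2≤9, objective 7.
The best lattice point is (0,2), giving 14.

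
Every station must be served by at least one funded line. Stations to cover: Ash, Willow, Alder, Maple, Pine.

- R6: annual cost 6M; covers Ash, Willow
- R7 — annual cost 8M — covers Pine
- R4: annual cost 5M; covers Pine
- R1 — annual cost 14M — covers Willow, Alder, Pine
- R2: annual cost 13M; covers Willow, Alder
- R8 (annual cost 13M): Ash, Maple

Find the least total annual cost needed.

27

Choose R1 and R8: together they cover Ash, Willow, Alder, Maple, Pine — every station.
Total annual cost: 14 + 13 = 27.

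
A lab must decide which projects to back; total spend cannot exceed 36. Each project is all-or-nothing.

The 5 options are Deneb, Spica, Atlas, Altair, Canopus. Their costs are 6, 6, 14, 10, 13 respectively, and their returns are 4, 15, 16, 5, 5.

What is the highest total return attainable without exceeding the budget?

40

Spica + Atlas + Canopus: cost 6 + 14 + 13 = 33 ≤ 36, return 15 + 16 + 5 = 36.
Spica + Atlas + Altair: cost 6 + 14 + 10 = 30 ≤ 36, return 15 + 16 + 5 = 36.
Deneb + Spica + Atlas + Altair: cost 6 + 6 + 14 + 10 = 36 ≤ 36, return 4 + 15 + 16 + 5 = 40.
Best is Deneb, Spica, Atlas, and Altair with total return 40.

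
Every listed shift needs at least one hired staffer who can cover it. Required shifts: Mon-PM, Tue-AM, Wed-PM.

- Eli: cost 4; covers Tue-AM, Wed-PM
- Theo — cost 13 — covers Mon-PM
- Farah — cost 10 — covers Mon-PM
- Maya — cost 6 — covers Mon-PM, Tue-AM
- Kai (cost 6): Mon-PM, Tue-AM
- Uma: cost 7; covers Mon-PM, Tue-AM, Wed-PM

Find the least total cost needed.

This is a weighted set-cover instance.
Uma alone covers Mon-PM, Tue-AM, Wed-PM — every shift.
Total cost: 7.

7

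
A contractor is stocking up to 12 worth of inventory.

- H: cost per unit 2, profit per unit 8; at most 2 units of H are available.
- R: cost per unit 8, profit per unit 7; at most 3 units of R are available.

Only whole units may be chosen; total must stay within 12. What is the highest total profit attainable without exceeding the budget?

23

H has the best ratio (8/2); taking only H gives at most 2×8 = 16 (stopped by the supply cap of 2).
Mixing does better — 2×H and 1×R: cost 12 ≤ 12, profit 2·8 + 1·7 = 23.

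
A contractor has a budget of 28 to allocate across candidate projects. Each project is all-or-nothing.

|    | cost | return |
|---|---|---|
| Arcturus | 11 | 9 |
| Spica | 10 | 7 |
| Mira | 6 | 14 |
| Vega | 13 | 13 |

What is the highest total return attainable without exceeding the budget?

Allowing fractional choices, the relaxed optimum would be about 34.4, but projects are indivisible.
Arcturus + Spica + Mira: cost 11 + 10 + 6 = 27 ≤ 28, return 9 + 7 + 14 = 30.
Mira + Vega: cost 6 + 13 = 19 ≤ 28, return 14 + 13 = 27.
Best is Arcturus, Spica, and Mira with total return 30.

30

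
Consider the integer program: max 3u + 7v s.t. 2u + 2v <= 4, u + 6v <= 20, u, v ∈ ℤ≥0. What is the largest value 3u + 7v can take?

14

(u,v)=(0,2): 2·0+2·2=4≤4, 1·0+6·2=12≤20, objective 14.
(u,v)=(1,1): 2·1+2·1=4≤4, 1·1+6·1=7≤20, objective 10.
(u,v)=(0,1): 2·0+2·1=2≤4, 1·0+6·1=6≤20, objective 7.
Maximum is 14 at (u,v)=(0,2).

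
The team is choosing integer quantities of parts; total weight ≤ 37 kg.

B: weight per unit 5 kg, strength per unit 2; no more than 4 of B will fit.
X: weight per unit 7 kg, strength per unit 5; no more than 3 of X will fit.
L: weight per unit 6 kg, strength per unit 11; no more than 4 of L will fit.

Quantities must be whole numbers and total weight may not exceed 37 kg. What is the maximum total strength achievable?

This is a bounded integer knapsack.
1×X and 4×L: weight 31 ≤ 37, strength 1·5 + 4·11 = 49.
1×B, 1×X, and 4×L: weight 36 ≤ 37, strength 1·2 + 1·5 + 4·11 = 51.
Best is 51.

51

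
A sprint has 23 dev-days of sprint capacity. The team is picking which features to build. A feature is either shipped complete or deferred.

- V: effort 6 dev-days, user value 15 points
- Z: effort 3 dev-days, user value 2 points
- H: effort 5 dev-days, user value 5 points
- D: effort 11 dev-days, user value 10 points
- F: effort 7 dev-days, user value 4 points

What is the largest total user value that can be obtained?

V + Z + D: effort 6 + 3 + 11 = 20 ≤ 23, user value 15 + 2 + 10 = 27.
V + H + D: effort 6 + 5 + 11 = 22 ≤ 23, user value 15 + 5 + 10 = 30.
V + Z + H + F: effort 6 + 3 + 5 + 7 = 21 ≤ 23, user value 15 + 2 + 5 + 4 = 26.
Best is V, H, and D with total user value 30.

30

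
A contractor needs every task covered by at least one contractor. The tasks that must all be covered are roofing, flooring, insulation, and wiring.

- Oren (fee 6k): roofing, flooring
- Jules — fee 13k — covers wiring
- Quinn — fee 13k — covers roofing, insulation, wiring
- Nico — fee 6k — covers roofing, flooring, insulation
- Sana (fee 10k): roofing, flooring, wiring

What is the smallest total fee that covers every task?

16

This is a weighted set-cover instance.
Choose Nico and Sana: together they cover roofing, flooring, insulation, wiring — every task.
Total fee: 6 + 10 = 16.
No cover costs less than 16.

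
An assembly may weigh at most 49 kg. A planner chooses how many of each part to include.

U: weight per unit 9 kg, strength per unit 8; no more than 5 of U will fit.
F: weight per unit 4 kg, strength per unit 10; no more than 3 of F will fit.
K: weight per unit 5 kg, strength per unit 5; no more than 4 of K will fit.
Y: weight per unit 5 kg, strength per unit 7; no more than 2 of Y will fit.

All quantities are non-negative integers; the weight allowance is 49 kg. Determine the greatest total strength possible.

68

F has the best ratio (10/4); taking only F gives at most 3×10 = 30 (stopped by the supply cap of 3).
Mixing does better — 3×U, 3×F, and 2×Y: weight 49 ≤ 49, strength 3·8 + 3·10 + 2·7 = 68.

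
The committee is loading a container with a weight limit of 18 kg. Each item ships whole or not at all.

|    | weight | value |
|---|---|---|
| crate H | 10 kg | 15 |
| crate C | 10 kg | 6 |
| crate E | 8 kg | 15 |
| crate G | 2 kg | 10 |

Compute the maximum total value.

30

Treat it as a binary knapsack problem.
Allowing fractional choices, the relaxed optimum would be about 37.0, but items are indivisible.
crate H + crate G: weight 10 + 2 = 12 ≤ 18, value 15 + 10 = 25.
crate E + crate G: weight 8 + 2 = 10 ≤ 18, value 15 + 10 = 25.
crate H + crate E: weight 10 + 8 = 18 ≤ 18, value 15 + 15 = 30.
Best is crate H and crate E with total value 30.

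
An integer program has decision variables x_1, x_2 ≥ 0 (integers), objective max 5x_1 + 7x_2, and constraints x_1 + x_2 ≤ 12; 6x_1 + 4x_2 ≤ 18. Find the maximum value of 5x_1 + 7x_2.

28

(x_1,x_2)=(0,4) is feasible, giving 28.
(x_1,x_2)=(1,3) is feasible, giving 26.
Maximum is 28 at (x_1,x_2)=(0,4).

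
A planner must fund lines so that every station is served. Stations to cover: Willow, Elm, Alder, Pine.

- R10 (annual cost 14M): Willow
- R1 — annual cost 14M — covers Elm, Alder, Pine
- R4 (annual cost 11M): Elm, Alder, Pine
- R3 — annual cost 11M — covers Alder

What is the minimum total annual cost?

This is an integer covering problem.
Choose R10 and R4: together they cover Willow, Elm, Alder, Pine — every station.
Total annual cost: 14 + 11 = 25.
No cover costs less than 25.

25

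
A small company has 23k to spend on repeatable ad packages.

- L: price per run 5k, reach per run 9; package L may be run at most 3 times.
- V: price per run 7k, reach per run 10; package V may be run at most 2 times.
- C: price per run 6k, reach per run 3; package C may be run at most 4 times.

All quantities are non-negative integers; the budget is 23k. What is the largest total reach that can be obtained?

37

3×L and 1×V: price 22 ≤ 23, reach 3·9 + 1·10 = 37.
2×L, 1×V, and 1×C: price 23 ≤ 23, reach 2·9 + 1·10 + 1·3 = 31.
Best is 37.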